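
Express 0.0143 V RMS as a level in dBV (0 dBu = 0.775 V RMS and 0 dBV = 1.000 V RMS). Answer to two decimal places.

-36.89 dBV

dBV = 20·log₁₀(V / 1.000 V).
20·log₁₀(0.0143/1.000) = -36.89 dBV.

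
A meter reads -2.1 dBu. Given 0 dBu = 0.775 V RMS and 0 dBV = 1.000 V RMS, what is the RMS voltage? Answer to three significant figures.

0.609 V

V = 0.775 V × 10^(-2.1/20).
= 0.775 × 0.7852 = 0.609 V.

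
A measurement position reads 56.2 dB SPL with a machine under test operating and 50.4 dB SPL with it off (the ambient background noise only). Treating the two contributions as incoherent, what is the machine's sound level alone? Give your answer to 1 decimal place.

54.9 dB SPL

Background correction is a power subtraction:
L_src = 10·log₁₀(10^(56.2/10) − 10^(50.4/10)) = 10·log₁₀(307200) = 54.9 dB SPL.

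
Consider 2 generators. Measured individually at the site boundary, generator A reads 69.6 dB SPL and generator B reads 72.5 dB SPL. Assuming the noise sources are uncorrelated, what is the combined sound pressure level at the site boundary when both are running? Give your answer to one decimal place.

74.3 dB SPL

Incoherent sources sum as intensities:
L_total = 10·log₁₀(10^(69.6/10) + 10^(72.5/10)) = 10·log₁₀(26900000) = 74.3 dB SPL.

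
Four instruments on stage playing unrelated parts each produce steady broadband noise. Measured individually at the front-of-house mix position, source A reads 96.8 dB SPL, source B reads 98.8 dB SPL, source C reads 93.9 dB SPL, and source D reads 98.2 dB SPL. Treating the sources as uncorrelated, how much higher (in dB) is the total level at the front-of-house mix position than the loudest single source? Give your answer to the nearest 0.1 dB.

4.5 dB

Incoherent sources sum as intensities:
L_total = 10·log₁₀(10^(96.8/10) + 10^(98.8/10) + 10^(93.9/10) + 10^(98.2/10)) = 103.31 dB SPL.
Excess over the loudest (98.8 dB): 103.31 − 98.8 = 4.5 dB.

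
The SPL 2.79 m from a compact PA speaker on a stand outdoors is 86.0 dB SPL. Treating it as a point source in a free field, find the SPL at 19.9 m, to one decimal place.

For a point source in a free field, ΔL = −20·log₁₀(d₂/d₁).
ΔL = −20·log₁₀(19.9/2.79) = -17.06 dB, so L₂ = 86.0 + (-17.06) = 68.9 dB SPL.

68.9 dB SPL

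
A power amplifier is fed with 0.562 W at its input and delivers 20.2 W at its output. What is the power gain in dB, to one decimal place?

Power is a power quantity, so gain = 10·log₁₀(P_out/P_in).
10·log₁₀(20.2/0.562) = 10·log₁₀(35.94) = 15.6 dB.

15.6 dB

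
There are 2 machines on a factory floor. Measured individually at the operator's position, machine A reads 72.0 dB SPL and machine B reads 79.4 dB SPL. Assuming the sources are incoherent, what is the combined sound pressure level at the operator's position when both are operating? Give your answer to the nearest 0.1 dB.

80.1 dB SPL

Add the sources as powers (linear), then convert back to dB:
L_total = 10·log₁₀(10^(72.0/10) + 10^(79.4/10)) = 10·log₁₀(102900000) = 80.1 dB SPL.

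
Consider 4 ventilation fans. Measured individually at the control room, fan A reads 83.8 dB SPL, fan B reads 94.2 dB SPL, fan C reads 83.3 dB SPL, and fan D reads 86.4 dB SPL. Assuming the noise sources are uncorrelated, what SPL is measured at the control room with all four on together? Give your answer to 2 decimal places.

Uncorrelated sources add in intensity (power), not in dB.
L_total = 10·log₁₀(10^(83.8/10) + 10^(94.2/10) + 10^(83.3/10) + 10^(86.4/10)) = 10·log₁₀(3520000000) = 95.47 dB SPL.

95.47 dB SPL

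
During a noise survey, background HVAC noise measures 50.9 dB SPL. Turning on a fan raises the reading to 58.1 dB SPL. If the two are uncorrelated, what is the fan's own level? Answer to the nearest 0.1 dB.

Background correction is a power subtraction:
L_src = 10·log₁₀(10^(58.1/10) − 10^(50.9/10)) = 10·log₁₀(522600) = 57.2 dB SPL.

57.2 dB SPL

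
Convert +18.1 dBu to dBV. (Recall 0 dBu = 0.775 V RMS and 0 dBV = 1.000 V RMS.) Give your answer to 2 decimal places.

+15.89 dBV

The offset between the scales is 20·log₁₀(0.775/1.000) = −2.214 dB.
So dBV = +18.1 − 2.214 = +15.89 dBV.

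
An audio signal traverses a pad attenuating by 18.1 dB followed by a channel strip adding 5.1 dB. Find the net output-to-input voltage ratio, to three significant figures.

0.224

Net gain = (−18.1) + 5.1 = -13.0 dB.
Voltage ratio = 10^(-13.0/20) = 0.224.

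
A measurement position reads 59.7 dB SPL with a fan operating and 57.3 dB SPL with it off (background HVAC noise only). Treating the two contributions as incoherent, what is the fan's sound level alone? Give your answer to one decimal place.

Remove the background by subtracting linear intensities:
L_src = 10·log₁₀(10^(59.7/10) − 10^(57.3/10)) = 10·log₁₀(396200) = 56.0 dB SPL.

56.0 dB SPL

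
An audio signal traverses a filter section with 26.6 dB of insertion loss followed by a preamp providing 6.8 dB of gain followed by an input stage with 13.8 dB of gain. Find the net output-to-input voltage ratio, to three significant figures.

Net gain = (−26.6) + 6.8 + 13.8 = -6.0 dB.
Voltage ratio = 10^(-6.0/20) = 0.501.

0.501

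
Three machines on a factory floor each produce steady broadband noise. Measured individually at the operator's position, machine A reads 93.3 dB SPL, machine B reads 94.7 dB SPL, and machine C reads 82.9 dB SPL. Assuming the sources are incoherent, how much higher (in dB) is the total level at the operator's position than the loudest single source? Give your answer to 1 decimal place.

2.5 dB

Uncorrelated sources add in intensity (power), not in dB.
L_total = 10·log₁₀(10^(93.3/10) + 10^(94.7/10) + 10^(82.9/10)) = 97.23 dB SPL.
Excess over the loudest (94.7 dB): 97.23 − 94.7 = 2.5 dB.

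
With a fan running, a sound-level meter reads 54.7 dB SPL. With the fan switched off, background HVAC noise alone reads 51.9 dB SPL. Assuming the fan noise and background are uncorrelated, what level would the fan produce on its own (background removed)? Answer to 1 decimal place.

Subtract intensities: L_src = 10·log₁₀(10^(L_total/10) − 10^(L_bg/10)).
L_src = 10·log₁₀(10^(54.7/10) − 10^(51.9/10)) = 10·log₁₀(140200) = 51.5 dB SPL.

51.5 dB SPL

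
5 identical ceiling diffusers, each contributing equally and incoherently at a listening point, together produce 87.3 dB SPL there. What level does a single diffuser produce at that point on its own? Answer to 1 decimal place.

5 equal incoherent sources add 10·log₁₀(5) = 6.99 dB over one source.
L_one = 87.3 − 6.99 = 80.3 dB SPL.

80.3 dB SPL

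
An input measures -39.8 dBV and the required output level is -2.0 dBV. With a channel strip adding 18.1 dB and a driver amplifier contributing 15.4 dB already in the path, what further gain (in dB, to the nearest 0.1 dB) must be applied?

The required make-up gain is the shortfall in the dB sum.
G = -2.0 − (-39.8) − 18.1 − 15.4 = 4.3 dB.

4.3 dB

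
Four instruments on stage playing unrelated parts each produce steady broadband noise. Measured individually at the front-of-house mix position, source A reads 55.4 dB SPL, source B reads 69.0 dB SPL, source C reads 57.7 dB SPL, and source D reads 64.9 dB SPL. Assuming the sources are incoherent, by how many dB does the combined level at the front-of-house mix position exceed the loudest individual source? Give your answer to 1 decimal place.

1.8 dB

Uncorrelated sources add in intensity (power), not in dB.
L_total = 10·log₁₀(10^(55.4/10) + 10^(69.0/10) + 10^(57.7/10) + 10^(64.9/10)) = 70.78 dB SPL.
Excess over the loudest (69.0 dB): 70.78 − 69.0 = 1.8 dB.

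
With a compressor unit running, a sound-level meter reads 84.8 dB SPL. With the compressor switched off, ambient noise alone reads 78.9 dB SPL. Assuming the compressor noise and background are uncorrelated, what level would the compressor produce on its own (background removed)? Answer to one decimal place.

83.5 dB SPL

Subtract intensities: L_src = 10·log₁₀(10^(L_total/10) − 10^(L_bg/10)).
L_src = 10·log₁₀(10^(84.8/10) − 10^(78.9/10)) = 10·log₁₀(224400000) = 83.5 dB SPL.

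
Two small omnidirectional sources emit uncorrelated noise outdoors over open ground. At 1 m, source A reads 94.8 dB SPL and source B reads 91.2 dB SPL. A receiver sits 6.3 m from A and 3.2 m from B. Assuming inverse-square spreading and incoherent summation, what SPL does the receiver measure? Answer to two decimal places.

83.11 dB SPL

At the listener: L_A = 94.8 − 20·log₁₀(6.3) = 78.813 dB; L_B = 91.2 − 20·log₁₀(3.2) = 81.097 dB.
Combined: 10·log₁₀(10^(78.813/10)+10^(81.097/10)) = 83.11 dB SPL.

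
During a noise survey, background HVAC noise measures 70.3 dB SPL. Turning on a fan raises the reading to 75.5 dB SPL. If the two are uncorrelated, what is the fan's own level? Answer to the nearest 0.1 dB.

73.9 dB SPL

Subtract intensities: L_src = 10·log₁₀(10^(L_total/10) − 10^(L_bg/10)).
L_src = 10·log₁₀(10^(75.5/10) − 10^(70.3/10)) = 10·log₁₀(24770000) = 73.9 dB SPL.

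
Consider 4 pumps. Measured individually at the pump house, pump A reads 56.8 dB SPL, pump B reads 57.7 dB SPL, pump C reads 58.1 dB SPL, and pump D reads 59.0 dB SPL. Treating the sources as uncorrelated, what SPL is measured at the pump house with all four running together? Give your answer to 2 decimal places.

63.99 dB SPL

Incoherent sources sum as intensities:
L_total = 10·log₁₀(10^(56.8/10) + 10^(57.7/10) + 10^(58.1/10) + 10^(59.0/10)) = 10·log₁₀(2507000) = 63.99 dB SPL.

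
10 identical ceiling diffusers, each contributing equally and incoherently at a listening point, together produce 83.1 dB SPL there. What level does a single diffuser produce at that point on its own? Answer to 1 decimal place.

10 equal incoherent sources add 10·log₁₀(10) = 10.00 dB over one source.
L_one = 83.1 − 10.00 = 73.1 dB SPL.

73.1 dB SPL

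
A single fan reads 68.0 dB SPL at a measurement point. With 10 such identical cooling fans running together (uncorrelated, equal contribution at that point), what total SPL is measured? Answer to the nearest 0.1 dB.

10 equal incoherent sources raise the level by 10·log₁₀(10) = 10.00 dB.
L_total = 68.0 + 10.00 = 78.0 dB SPL.

78.0 dB SPL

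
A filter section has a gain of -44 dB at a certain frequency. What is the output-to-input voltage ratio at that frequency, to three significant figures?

Voltage ratio = 10^(dB/20).
10^(-44/20) = 10^(-2.200) = 0.00631.

0.00631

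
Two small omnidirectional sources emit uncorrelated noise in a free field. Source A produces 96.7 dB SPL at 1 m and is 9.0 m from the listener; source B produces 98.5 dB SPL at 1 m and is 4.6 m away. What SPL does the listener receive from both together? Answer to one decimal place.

85.9 dB SPL

At the listener: L_A = 96.7 − 20·log₁₀(9.0) = 77.62 dB; L_B = 98.5 − 20·log₁₀(4.6) = 85.24 dB.
Combined: 10·log₁₀(10^(77.62/10)+10^(85.24/10)) = 85.9 dB SPL.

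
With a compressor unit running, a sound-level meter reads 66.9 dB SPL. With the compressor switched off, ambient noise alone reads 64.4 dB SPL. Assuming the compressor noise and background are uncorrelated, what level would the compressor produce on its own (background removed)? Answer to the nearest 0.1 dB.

Background correction is a power subtraction:
L_src = 10·log₁₀(10^(66.9/10) − 10^(64.4/10)) = 10·log₁₀(2144000) = 63.3 dB SPL.

63.3 dB SPL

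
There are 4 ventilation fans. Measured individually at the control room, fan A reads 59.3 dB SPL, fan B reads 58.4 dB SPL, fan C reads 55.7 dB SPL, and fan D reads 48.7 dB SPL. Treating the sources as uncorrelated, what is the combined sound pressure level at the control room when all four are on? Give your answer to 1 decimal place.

63.0 dB SPL

Add the sources as powers (linear), then convert back to dB:
L_total = 10·log₁₀(10^(59.3/10) + 10^(58.4/10) + 10^(55.7/10) + 10^(48.7/10)) = 10·log₁₀(1989000) = 63.0 dB SPL.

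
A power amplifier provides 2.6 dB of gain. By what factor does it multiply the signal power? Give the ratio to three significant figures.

1.82

Power ratio = 10^(dB/10).
10^(2.6/10) = 10^(0.2600) = 1.82.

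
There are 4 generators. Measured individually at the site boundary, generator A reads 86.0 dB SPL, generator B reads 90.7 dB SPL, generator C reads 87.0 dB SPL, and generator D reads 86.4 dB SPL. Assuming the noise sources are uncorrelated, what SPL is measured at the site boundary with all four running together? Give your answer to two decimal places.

Incoherent sources sum as intensities:
L_total = 10·log₁₀(10^(86.0/10) + 10^(90.7/10) + 10^(87.0/10) + 10^(86.4/10)) = 10·log₁₀(2511000000) = 94.00 dB SPL.

94.00 dB SPL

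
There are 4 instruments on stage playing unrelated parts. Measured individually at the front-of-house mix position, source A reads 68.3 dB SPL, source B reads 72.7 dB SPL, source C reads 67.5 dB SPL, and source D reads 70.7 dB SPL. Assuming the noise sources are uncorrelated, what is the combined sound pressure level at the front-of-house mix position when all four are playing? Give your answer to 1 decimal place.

Incoherent sources sum as intensities:
L_total = 10·log₁₀(10^(68.3/10) + 10^(72.7/10) + 10^(67.5/10) + 10^(70.7/10)) = 10·log₁₀(42750000) = 76.3 dB SPL.

76.3 dB SPL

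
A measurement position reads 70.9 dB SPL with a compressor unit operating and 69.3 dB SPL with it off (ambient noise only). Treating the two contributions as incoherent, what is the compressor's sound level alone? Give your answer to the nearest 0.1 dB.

65.8 dB SPL

Subtract intensities: L_src = 10·log₁₀(10^(L_total/10) − 10^(L_bg/10)).
L_src = 10·log₁₀(10^(70.9/10) − 10^(69.3/10)) = 10·log₁₀(3791000) = 65.8 dB SPL.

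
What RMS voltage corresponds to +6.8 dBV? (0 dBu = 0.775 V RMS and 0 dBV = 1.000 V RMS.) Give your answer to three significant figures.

V = 1.000 V × 10^(+6.8/20).
= 1.000 × 2.188 = 2.19 V.

2.19 V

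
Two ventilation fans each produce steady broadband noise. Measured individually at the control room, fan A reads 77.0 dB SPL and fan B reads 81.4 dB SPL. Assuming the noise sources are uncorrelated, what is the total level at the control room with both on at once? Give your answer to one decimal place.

Add the sources as powers (linear), then convert back to dB:
L_total = 10·log₁₀(10^(77.0/10) + 10^(81.4/10)) = 10·log₁₀(188200000) = 82.7 dB SPL.

82.7 dB SPL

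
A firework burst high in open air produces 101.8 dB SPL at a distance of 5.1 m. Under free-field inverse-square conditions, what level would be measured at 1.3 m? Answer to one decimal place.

113.7 dB SPL

Free-field point source: level drops by 20·log₁₀ of the distance ratio.
ΔL = −20·log₁₀(1.3/5.1) = 11.87 dB, so L₂ = 101.8 + (11.87) = 113.7 dB SPL.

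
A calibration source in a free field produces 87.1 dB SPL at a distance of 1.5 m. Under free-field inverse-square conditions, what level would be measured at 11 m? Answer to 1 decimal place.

69.8 dB SPL

Free-field point source: level drops by 20·log₁₀ of the distance ratio.
ΔL = −20·log₁₀(11/1.5) = -17.31 dB, so L₂ = 87.1 + (-17.31) = 69.8 dB SPL.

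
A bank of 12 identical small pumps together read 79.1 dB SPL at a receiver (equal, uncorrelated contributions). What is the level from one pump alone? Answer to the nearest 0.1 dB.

68.3 dB SPL

12 equal incoherent sources add 10·log₁₀(12) = 10.79 dB over one source.
L_one = 79.1 − 10.79 = 68.3 dB SPL.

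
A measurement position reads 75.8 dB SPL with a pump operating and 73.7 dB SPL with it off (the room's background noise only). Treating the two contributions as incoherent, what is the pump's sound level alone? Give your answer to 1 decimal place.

Background correction is a power subtraction:
L_src = 10·log₁₀(10^(75.8/10) − 10^(73.7/10)) = 10·log₁₀(14580000) = 71.6 dB SPL.

71.6 dB SPL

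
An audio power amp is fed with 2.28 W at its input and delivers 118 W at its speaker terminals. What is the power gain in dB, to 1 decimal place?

17.1 dB

Power is a power quantity, so gain = 10·log₁₀(P_out/P_in).
10·log₁₀(118/2.28) = 10·log₁₀(51.75) = 17.1 dB.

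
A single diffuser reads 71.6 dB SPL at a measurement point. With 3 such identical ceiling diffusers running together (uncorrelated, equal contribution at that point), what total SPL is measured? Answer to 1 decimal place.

76.4 dB SPL

3 equal incoherent sources raise the level by 10·log₁₀(3) = 4.77 dB.
L_total = 71.6 + 4.77 = 76.4 dB SPL.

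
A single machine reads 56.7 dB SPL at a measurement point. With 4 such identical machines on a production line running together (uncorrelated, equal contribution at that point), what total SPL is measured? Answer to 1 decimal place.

62.7 dB SPL

4 equal incoherent sources raise the level by 10·log₁₀(4) = 6.02 dB.
L_total = 56.7 + 6.02 = 62.7 dB SPL.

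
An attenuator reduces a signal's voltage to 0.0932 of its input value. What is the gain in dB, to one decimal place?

-20.6 dB

Voltage is an amplitude quantity, so gain = 20·log₁₀(V_out/V_in).
20·log₁₀(0.0932) = -20.6 dB.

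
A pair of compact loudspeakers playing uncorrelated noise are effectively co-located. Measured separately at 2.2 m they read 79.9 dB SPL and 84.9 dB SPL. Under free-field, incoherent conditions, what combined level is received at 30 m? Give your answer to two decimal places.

Combined at 2.2 m: 10·log₁₀(10^(79.9/10)+10^(84.9/10)) = 86.093 dB SPL.
Then apply −20·log₁₀(30/2.2) = -22.694 dB → 63.40 dB SPL.

63.40 dB SPL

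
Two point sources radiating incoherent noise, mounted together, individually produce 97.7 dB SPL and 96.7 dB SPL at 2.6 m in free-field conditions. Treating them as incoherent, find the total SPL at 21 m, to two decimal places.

82.09 dB SPL

Combined at 2.6 m: 10·log₁₀(10^(97.7/10)+10^(96.7/10)) = 100.239 dB SPL.
Then apply −20·log₁₀(21/2.6) = -18.145 dB → 82.09 dB SPL.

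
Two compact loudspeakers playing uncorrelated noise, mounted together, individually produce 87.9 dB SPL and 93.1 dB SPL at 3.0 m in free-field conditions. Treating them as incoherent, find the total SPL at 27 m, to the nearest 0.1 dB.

75.2 dB SPL

Combined at 3.0 m: 10·log₁₀(10^(87.9/10)+10^(93.1/10)) = 94.25 dB SPL.
Then apply −20·log₁₀(27/3.0) = -19.08 dB → 75.2 dB SPL.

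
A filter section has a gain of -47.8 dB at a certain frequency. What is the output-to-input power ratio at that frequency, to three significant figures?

0.0000166

Power ratio = 10^(dB/10).
10^(-47.8/10) = 10^(-4.780) = 0.0000166.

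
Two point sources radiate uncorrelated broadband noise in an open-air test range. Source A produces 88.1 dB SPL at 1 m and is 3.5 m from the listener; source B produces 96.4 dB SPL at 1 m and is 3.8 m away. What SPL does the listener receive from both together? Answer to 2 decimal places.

85.50 dB SPL

At the listener: L_A = 88.1 − 20·log₁₀(3.5) = 77.219 dB; L_B = 96.4 − 20·log₁₀(3.8) = 84.804 dB.
Combined: 10·log₁₀(10^(77.219/10)+10^(84.804/10)) = 85.50 dB SPL.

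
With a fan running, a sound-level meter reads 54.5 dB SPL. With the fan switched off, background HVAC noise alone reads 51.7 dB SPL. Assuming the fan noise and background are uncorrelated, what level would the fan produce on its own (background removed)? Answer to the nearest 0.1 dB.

51.3 dB SPL

Subtract intensities: L_src = 10·log₁₀(10^(L_total/10) − 10^(L_bg/10)).
L_src = 10·log₁₀(10^(54.5/10) − 10^(51.7/10)) = 10·log₁₀(133900) = 51.3 dB SPL.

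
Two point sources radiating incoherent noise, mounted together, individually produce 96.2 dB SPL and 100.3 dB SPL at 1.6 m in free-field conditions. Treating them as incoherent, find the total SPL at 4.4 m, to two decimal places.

Combined at 1.6 m: 10·log₁₀(10^(96.2/10)+10^(100.3/10)) = 101.727 dB SPL.
Then apply −20·log₁₀(4.4/1.6) = -8.787 dB → 92.94 dB SPL.

92.94 dB SPL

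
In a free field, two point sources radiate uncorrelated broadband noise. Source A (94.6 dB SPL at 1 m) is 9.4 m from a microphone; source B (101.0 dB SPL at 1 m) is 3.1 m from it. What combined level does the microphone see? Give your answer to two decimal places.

At the listener: L_A = 94.6 − 20·log₁₀(9.4) = 75.137 dB; L_B = 101.0 − 20·log₁₀(3.1) = 91.173 dB.
Combined: 10·log₁₀(10^(75.137/10)+10^(91.173/10)) = 91.28 dB SPL.

91.28 dB SPL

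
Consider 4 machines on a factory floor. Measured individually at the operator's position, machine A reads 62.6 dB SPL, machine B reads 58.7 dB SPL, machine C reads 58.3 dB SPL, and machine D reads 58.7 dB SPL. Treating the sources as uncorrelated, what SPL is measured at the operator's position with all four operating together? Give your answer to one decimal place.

Incoherent sources sum as intensities:
L_total = 10·log₁₀(10^(62.6/10) + 10^(58.7/10) + 10^(58.3/10) + 10^(58.7/10)) = 10·log₁₀(3978000) = 66.0 dB SPL.

66.0 dB SPL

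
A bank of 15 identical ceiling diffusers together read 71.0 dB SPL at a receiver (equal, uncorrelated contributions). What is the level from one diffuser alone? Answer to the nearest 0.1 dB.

59.2 dB SPL

15 equal incoherent sources add 10·log₁₀(15) = 11.76 dB over one source.
L_one = 71.0 − 11.76 = 59.2 dB SPL.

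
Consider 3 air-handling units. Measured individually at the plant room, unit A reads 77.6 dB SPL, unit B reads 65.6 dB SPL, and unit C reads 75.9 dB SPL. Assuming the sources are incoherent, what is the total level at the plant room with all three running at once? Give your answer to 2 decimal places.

Incoherent sources sum as intensities:
L_total = 10·log₁₀(10^(77.6/10) + 10^(65.6/10) + 10^(75.9/10)) = 10·log₁₀(100100000) = 80.00 dB SPL.

80.00 dB SPL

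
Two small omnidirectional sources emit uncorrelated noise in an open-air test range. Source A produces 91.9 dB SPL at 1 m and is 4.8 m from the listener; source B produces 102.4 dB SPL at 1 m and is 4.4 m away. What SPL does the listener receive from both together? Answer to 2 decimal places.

89.84 dB SPL

At the listener: L_A = 91.9 − 20·log₁₀(4.8) = 78.275 dB; L_B = 102.4 − 20·log₁₀(4.4) = 89.531 dB.
Combined: 10·log₁₀(10^(78.275/10)+10^(89.531/10)) = 89.84 dB SPL.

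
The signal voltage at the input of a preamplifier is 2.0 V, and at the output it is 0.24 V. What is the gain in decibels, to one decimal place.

For a voltage ratio, dB = 20·log₁₀(V₂/V₁).
20·log₁₀(0.24/2.0) = 20·log₁₀(0.1200) = -18.4 dB.

-18.4 dB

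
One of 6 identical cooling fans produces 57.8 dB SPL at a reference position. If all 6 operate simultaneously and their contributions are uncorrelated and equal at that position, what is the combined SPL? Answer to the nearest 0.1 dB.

6 equal incoherent sources raise the level by 10·log₁₀(6) = 7.78 dB.
L_total = 57.8 + 7.78 = 65.6 dB SPL.

65.6 dB SPL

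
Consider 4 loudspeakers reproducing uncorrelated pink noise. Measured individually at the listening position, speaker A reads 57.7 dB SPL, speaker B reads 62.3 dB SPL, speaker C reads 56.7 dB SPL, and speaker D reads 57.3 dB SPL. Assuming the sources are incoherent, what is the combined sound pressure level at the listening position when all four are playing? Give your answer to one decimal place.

Incoherent sources sum as intensities:
L_total = 10·log₁₀(10^(57.7/10) + 10^(62.3/10) + 10^(56.7/10) + 10^(57.3/10)) = 10·log₁₀(3292000) = 65.2 dB SPL.

65.2 dB SPL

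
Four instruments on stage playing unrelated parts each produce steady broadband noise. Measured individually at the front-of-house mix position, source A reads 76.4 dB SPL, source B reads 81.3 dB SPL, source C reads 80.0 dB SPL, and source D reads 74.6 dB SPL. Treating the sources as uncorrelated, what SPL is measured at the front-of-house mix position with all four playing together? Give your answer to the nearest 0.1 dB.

Incoherent sources sum as intensities:
L_total = 10·log₁₀(10^(76.4/10) + 10^(81.3/10) + 10^(80.0/10) + 10^(74.6/10)) = 10·log₁₀(307400000) = 84.9 dB SPL.

84.9 dB SPL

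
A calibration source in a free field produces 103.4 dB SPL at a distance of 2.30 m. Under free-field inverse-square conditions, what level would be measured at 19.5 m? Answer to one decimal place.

For a point source in a free field, ΔL = −20·log₁₀(d₂/d₁).
ΔL = −20·log₁₀(19.5/2.30) = -18.57 dB, so L₂ = 103.4 + (-18.57) = 84.8 dB SPL.

84.8 dB SPL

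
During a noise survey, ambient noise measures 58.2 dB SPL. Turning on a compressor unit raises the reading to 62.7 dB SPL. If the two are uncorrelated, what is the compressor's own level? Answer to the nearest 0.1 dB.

60.8 dB SPL

Subtract intensities: L_src = 10·log₁₀(10^(L_total/10) − 10^(L_bg/10)).
L_src = 10·log₁₀(10^(62.7/10) − 10^(58.2/10)) = 10·log₁₀(1201000) = 60.8 dB SPL.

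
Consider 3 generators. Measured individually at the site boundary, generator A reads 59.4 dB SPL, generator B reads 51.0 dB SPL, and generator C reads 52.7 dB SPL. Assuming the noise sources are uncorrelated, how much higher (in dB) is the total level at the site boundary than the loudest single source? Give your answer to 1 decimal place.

Uncorrelated sources add in intensity (power), not in dB.
L_total = 10·log₁₀(10^(59.4/10) + 10^(51.0/10) + 10^(52.7/10)) = 60.73 dB SPL.
Excess over the loudest (59.4 dB): 60.73 − 59.4 = 1.3 dB.

1.3 dB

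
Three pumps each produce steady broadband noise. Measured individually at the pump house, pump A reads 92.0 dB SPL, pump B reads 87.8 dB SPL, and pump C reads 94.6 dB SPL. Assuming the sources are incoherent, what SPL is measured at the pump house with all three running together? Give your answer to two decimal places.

Uncorrelated sources add in intensity (power), not in dB.
L_total = 10·log₁₀(10^(92.0/10) + 10^(87.8/10) + 10^(94.6/10)) = 10·log₁₀(5071000000) = 97.05 dB SPL.

97.05 dB SPL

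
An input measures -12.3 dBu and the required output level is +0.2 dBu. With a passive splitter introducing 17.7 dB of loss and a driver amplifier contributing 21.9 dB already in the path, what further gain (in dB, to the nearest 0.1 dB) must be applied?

The required make-up gain is the shortfall in the dB sum.
G = +0.2 − (-12.3) + 17.7 − 21.9 = 8.3 dB.

8.3 dB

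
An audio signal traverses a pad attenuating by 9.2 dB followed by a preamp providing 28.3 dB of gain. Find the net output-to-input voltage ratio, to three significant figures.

Net gain = (−9.2) + 28.3 = 19.1 dB.
Voltage ratio = 10^(19.1/20) = 9.02.

9.02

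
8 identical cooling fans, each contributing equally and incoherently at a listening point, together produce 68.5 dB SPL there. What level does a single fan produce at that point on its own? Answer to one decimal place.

8 equal incoherent sources add 10·log₁₀(8) = 9.03 dB over one source.
L_one = 68.5 − 9.03 = 59.5 dB SPL.

59.5 dB SPL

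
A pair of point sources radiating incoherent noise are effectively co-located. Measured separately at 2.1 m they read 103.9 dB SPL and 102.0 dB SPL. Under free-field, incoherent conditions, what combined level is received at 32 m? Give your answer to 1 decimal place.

82.4 dB SPL

Combined at 2.1 m: 10·log₁₀(10^(103.9/10)+10^(102.0/10)) = 106.06 dB SPL.
Then apply −20·log₁₀(32/2.1) = -23.66 dB → 82.4 dB SPL.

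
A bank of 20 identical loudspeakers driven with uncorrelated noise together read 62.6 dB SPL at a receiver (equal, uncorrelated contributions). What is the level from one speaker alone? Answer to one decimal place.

49.6 dB SPL

20 equal incoherent sources add 10·log₁₀(20) = 13.01 dB over one source.
L_one = 62.6 − 13.01 = 49.6 dB SPL.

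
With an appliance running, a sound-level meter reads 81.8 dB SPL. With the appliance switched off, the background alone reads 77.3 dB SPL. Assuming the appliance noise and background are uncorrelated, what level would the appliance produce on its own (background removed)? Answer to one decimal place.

Background correction is a power subtraction:
L_src = 10·log₁₀(10^(81.8/10) − 10^(77.3/10)) = 10·log₁₀(97650000) = 79.9 dB SPL.

79.9 dB SPL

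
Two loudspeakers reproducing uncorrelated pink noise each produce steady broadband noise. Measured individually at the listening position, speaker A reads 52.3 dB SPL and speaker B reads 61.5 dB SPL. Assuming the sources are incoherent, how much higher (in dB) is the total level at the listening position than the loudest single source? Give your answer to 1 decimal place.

0.5 dB

Incoherent sources sum as intensities:
L_total = 10·log₁₀(10^(52.3/10) + 10^(61.5/10)) = 61.99 dB SPL.
Excess over the loudest (61.5 dB): 61.99 − 61.5 = 0.5 dB.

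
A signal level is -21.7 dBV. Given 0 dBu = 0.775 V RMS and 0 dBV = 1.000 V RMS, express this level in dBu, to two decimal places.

-19.49 dBu

The offset between the scales is 20·log₁₀(0.775/1.000) = −2.214 dB.
So dBu = -21.7 + 2.214 = -19.49 dBu.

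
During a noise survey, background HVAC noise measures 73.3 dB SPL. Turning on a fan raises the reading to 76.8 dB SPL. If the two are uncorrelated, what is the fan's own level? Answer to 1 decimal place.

74.2 dB SPL

Remove the background by subtracting linear intensities:
L_src = 10·log₁₀(10^(76.8/10) − 10^(73.3/10)) = 10·log₁₀(26480000) = 74.2 dB SPL.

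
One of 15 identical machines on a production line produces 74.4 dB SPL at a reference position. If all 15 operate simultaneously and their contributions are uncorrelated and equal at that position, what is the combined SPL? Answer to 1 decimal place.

86.2 dB SPL

15 equal incoherent sources raise the level by 10·log₁₀(15) = 11.76 dB.
L_total = 74.4 + 11.76 = 86.2 dB SPL.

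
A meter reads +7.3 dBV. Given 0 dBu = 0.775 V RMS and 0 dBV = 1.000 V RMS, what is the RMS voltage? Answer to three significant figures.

2.32 V

V = 1.000 V × 10^(+7.3/20).
= 1.000 × 2.317 = 2.32 V.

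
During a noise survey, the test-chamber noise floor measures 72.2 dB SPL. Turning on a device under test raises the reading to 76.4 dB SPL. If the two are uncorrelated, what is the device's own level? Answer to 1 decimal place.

74.3 dB SPL

Background correction is a power subtraction:
L_src = 10·log₁₀(10^(76.4/10) − 10^(72.2/10)) = 10·log₁₀(27060000) = 74.3 dB SPL.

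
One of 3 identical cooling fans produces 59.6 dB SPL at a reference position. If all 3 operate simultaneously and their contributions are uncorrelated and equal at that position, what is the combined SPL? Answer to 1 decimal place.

64.4 dB SPL

3 equal incoherent sources raise the level by 10·log₁₀(3) = 4.77 dB.
L_total = 59.6 + 4.77 = 64.4 dB SPL.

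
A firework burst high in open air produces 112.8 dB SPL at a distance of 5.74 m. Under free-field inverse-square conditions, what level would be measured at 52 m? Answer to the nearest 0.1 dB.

Free-field point source: level drops by 20·log₁₀ of the distance ratio.
ΔL = −20·log₁₀(52/5.74) = -19.14 dB, so L₂ = 112.8 + (-19.14) = 93.7 dB SPL.

93.7 dB SPL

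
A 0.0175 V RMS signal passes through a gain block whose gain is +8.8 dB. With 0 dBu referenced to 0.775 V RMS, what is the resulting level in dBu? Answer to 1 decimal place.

-24.1 dBu

Input level: 20·log₁₀(0.0175/0.775) = -32.93 dBu.
Output: -32.93 + 8.8 = -24.1 dBu.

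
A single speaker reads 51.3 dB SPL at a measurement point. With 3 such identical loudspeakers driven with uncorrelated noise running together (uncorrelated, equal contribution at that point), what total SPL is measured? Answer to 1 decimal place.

3 equal incoherent sources raise the level by 10·log₁₀(3) = 4.77 dB.
L_total = 51.3 + 4.77 = 56.1 dB SPL.

56.1 dB SPL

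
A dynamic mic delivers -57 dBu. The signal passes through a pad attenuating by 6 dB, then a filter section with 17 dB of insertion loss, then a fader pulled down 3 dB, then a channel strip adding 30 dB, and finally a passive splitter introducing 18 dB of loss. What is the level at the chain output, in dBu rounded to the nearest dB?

In dB, series stages simply add:
-57 − 6 − 17 − 3 + 30 − 18 = -71 dBu.

-71 dBu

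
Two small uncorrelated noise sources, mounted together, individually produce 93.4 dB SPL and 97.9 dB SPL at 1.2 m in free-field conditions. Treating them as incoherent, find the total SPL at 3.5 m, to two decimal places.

89.92 dB SPL

Combined at 1.2 m: 10·log₁₀(10^(93.4/10)+10^(97.9/10)) = 99.219 dB SPL.
Then apply −20·log₁₀(3.5/1.2) = -9.298 dB → 89.92 dB SPL.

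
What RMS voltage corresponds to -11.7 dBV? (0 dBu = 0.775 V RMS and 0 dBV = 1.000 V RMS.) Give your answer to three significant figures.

V = 1.000 V × 10^(-11.7/20).
= 1.000 × 0.2600 = 0.260 V.

0.260 V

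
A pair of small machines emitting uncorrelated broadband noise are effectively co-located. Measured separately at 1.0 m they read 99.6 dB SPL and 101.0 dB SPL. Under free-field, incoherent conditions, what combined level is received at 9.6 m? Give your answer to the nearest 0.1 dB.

Combined at 1.0 m: 10·log₁₀(10^(99.6/10)+10^(101.0/10)) = 103.37 dB SPL.
Then apply −20·log₁₀(9.6/1.0) = -19.65 dB → 83.7 dB SPL.

83.7 dB SPL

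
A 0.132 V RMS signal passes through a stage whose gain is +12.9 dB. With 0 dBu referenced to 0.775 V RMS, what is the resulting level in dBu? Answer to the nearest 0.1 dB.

Input level: 20·log₁₀(0.132/0.775) = -15.37 dBu.
Output: -15.37 + 12.9 = -2.5 dBu.

-2.5 dBu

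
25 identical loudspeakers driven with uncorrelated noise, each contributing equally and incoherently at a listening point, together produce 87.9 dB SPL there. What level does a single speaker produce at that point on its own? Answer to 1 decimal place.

73.9 dB SPL

25 equal incoherent sources add 10·log₁₀(25) = 13.98 dB over one source.
L_one = 87.9 − 13.98 = 73.9 dB SPL.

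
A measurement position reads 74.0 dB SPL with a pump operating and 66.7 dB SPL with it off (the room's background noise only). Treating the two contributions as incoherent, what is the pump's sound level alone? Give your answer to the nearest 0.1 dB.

Remove the background by subtracting linear intensities:
L_src = 10·log₁₀(10^(74.0/10) − 10^(66.7/10)) = 10·log₁₀(20440000) = 73.1 dB SPL.

73.1 dB SPL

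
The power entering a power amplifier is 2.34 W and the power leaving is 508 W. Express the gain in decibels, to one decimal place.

Power ratio → dB uses the 10·log₁₀ form:
10·log₁₀(508/2.34) = 10·log₁₀(217.1) = 23.4 dB.

23.4 dB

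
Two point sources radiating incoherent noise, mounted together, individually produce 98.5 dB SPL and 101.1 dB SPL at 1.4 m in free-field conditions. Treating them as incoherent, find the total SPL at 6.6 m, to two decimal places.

89.53 dB SPL

Combined at 1.4 m: 10·log₁₀(10^(98.5/10)+10^(101.1/10)) = 103.002 dB SPL.
Then apply −20·log₁₀(6.6/1.4) = -13.468 dB → 89.53 dB SPL.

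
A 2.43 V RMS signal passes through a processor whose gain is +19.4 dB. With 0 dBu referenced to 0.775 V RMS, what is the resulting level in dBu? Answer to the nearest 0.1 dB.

+29.3 dBu

Input level: 20·log₁₀(2.43/0.775) = 9.93 dBu.
Output: 9.93 + 19.4 = +29.3 dBu.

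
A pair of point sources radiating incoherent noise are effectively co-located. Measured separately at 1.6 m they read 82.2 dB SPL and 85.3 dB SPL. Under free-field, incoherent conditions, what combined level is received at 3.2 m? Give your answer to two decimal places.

Combined at 1.6 m: 10·log₁₀(10^(82.2/10)+10^(85.3/10)) = 87.031 dB SPL.
Then apply −20·log₁₀(3.2/1.6) = -6.021 dB → 81.01 dB SPL.

81.01 dB SPL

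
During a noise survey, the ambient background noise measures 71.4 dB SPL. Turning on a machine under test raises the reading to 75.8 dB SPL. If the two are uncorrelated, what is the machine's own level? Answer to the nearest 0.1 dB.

Background correction is a power subtraction:
L_src = 10·log₁₀(10^(75.8/10) − 10^(71.4/10)) = 10·log₁₀(24220000) = 73.8 dB SPL.

73.8 dB SPL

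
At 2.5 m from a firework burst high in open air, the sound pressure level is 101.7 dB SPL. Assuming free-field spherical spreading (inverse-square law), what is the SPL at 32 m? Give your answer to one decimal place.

79.6 dB SPL

For a point source in a free field, ΔL = −20·log₁₀(d₂/d₁).
ΔL = −20·log₁₀(32/2.5) = -22.14 dB, so L₂ = 101.7 + (-22.14) = 79.6 dB SPL.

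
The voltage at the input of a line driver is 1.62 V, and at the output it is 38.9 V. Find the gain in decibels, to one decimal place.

For a voltage ratio, dB = 20·log₁₀(V₂/V₁).
20·log₁₀(38.9/1.62) = 20·log₁₀(24.01) = 27.6 dB.

27.6 dB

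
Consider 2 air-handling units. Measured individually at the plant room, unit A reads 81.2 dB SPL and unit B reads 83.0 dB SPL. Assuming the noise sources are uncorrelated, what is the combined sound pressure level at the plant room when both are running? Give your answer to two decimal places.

85.20 dB SPL

Incoherent sources sum as intensities:
L_total = 10·log₁₀(10^(81.2/10) + 10^(83.0/10)) = 10·log₁₀(331400000) = 85.20 dB SPL.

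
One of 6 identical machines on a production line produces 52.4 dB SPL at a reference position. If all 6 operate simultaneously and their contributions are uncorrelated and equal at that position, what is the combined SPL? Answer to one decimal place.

60.2 dB SPL

6 equal incoherent sources raise the level by 10·log₁₀(6) = 7.78 dB.
L_total = 52.4 + 7.78 = 60.2 dB SPL.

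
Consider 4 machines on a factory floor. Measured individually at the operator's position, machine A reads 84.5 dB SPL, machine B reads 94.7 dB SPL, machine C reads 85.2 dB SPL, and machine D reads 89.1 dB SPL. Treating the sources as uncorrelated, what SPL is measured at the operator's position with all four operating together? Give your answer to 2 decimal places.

96.41 dB SPL

Incoherent sources sum as intensities:
L_total = 10·log₁₀(10^(84.5/10) + 10^(94.7/10) + 10^(85.2/10) + 10^(89.1/10)) = 10·log₁₀(4377000000) = 96.41 dB SPL.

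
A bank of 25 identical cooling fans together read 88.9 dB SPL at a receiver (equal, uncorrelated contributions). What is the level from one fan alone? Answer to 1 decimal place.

25 equal incoherent sources add 10·log₁₀(25) = 13.98 dB over one source.
L_one = 88.9 − 13.98 = 74.9 dB SPL.

74.9 dB SPL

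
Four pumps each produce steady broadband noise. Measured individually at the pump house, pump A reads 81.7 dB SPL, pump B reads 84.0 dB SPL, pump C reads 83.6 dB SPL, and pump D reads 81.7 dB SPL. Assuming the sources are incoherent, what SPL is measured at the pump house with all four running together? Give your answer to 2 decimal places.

Uncorrelated sources add in intensity (power), not in dB.
L_total = 10·log₁₀(10^(81.7/10) + 10^(84.0/10) + 10^(83.6/10) + 10^(81.7/10)) = 10·log₁₀(776100000) = 88.90 dB SPL.

88.90 dB SPL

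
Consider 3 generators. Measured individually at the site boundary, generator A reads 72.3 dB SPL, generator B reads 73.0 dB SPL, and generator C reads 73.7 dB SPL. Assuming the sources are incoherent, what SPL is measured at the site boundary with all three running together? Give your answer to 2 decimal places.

77.81 dB SPL

Add the sources as powers (linear), then convert back to dB:
L_total = 10·log₁₀(10^(72.3/10) + 10^(73.0/10) + 10^(73.7/10)) = 10·log₁₀(60380000) = 77.81 dB SPL.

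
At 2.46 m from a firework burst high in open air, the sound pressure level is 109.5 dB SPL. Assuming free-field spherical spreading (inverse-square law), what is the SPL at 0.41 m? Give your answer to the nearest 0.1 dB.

Inverse-square spreading gives ΔL = −20·log₁₀(d₂/d₁).
ΔL = −20·log₁₀(0.41/2.46) = 15.56 dB, so L₂ = 109.5 + (15.56) = 125.1 dB SPL.

125.1 dB SPL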